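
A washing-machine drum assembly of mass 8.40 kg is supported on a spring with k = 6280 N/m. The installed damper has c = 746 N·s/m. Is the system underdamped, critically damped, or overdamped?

c_c = 2√(k·m) = 459.4 N·s/m; ζ = c/c_c = 746/459.4 = 1.62.
Since ζ > 1 the system is overdamped.

overdamped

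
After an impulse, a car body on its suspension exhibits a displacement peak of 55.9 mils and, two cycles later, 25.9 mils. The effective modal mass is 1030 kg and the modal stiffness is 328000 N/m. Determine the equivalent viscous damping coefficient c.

2250 N·s/m

Logarithmic decrement δ = (1/n)·ln(x₀/x_n) = (1/2)·ln(55.9/25.9) = (1/2)·ln(2.158) = 0.3847.
ζ = δ/√(4π² + δ²) = 0.3847/√(39.48 + 0.148) = 0.3847/6.295 = 0.06111.
c = ζ · 2√(km) = 0.06111 × 2√(328000 × 1030) = 0.06111 × 36760 = 2246 N·s/m.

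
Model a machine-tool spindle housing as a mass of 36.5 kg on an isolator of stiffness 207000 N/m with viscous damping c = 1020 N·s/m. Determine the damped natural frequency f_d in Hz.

ω_n = √(k/m) = √(207000/36.5) = 75.31 rad/s.
Critical damping c_c = 2√(k·m) = 2√(207000 × 36.5) = 5497 N·s/m, so ζ = c/c_c = 1020/5497 = 0.1855.
ω_d = ω_n√(1 − ζ²) = 75.31 × √(1 − 0.0344) = 74.00 rad/s.
f_d = ω_d/(2π) = 11.78 Hz.

11.8 Hz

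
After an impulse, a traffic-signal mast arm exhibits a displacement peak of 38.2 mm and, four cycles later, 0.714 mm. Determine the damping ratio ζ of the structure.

0.156

Logarithmic decrement δ = (1/n)·ln(x₀/x_n) = (1/4)·ln(38.2/0.714) = (1/4)·ln(53.50) = 0.9949.
ζ = δ/√(4π² + δ²) = 0.9949/√(39.48 + 0.990) = 0.9949/6.361 = 0.1564.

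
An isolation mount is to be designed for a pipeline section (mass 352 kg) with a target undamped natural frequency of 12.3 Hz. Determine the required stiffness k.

ω_n = 2πf_n = 2π × 12.3 = 77.28 rad/s.
k = m·ω_n² = 352 × 77.28² = 352 × 5973 = 2102000 N/m.

2100000 N/m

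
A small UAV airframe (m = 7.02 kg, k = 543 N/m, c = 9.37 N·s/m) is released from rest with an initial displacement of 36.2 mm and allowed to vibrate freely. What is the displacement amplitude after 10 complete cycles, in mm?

ζ = c/(2√(km)) = 9.37/(2√(543 × 7.02)) = 9.37/123.5 = 0.07588.
Logarithmic decrement δ = 2πζ/√(1 − ζ²) = 2π × 0.07588/√(1 − 0.00576) = 0.4782.
After n cycles, x_n/x₀ = e^(−nδ), so x_10 = 36.2 × e^(−10 × 0.4782) = 36.2 × 0.008382 = 0.3034 mm.

0.303 mm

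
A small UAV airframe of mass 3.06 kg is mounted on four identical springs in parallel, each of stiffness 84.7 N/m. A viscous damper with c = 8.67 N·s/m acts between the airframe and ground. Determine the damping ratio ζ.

Parallel springs add: k_eq = 4 × 84.7 = 338.8 N/m.
ω_n = √(k_eq/m) = √(338.8/3.06) = 10.52 rad/s.
Critical damping c_c = 2√(k_eq·m) = 2√(338.8 × 3.06) = 64.40 N·s/m, so ζ = c/c_c = 8.67/64.40 = 0.1346.

0.135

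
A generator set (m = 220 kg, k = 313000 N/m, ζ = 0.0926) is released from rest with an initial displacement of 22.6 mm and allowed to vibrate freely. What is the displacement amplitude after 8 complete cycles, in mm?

Logarithmic decrement δ = 2πζ/√(1 − ζ²) = 2π × 0.09260/√(1 − 0.00857) = 0.5843.
After n cycles, x_n/x₀ = e^(−nδ), so x_8 = 22.6 × e^(−8 × 0.5843) = 22.6 × 0.009329 = 0.2108 mm.

0.211 mm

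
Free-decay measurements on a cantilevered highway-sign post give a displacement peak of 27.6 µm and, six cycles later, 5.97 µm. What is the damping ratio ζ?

0.0406

Logarithmic decrement δ = (1/n)·ln(x₀/x_n) = (1/6)·ln(27.6/5.97) = (1/6)·ln(4.623) = 0.2552.
ζ = δ/√(4π² + δ²) = 0.2552/√(39.48 + 0.0651) = 0.2552/6.288 = 0.04058.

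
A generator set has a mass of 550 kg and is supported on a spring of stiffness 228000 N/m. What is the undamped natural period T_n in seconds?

0.309 s

ω_n = √(k/m) = √(228000/550) = √414.5 = 20.36 rad/s.
T_n = 2π/ω_n = 6.283/20.36 = 0.3086 s.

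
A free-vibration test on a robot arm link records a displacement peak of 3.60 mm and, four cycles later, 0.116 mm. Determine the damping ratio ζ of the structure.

0.135

Logarithmic decrement δ = (1/n)·ln(x₀/x_n) = (1/4)·ln(3.60/0.116) = (1/4)·ln(31.03) = 0.8588.
ζ = δ/√(4π² + δ²) = 0.8588/√(39.48 + 0.737) = 0.8588/6.342 = 0.1354.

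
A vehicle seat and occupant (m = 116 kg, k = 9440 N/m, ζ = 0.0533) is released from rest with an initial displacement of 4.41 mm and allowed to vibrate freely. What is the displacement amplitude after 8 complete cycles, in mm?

Logarithmic decrement δ = 2πζ/√(1 − ζ²) = 2π × 0.05330/√(1 − 0.00284) = 0.3354.
After n cycles, x_n/x₀ = e^(−nδ), so x_8 = 4.41 × e^(−8 × 0.3354) = 4.41 × 0.06836 = 0.3015 mm.

0.301 mm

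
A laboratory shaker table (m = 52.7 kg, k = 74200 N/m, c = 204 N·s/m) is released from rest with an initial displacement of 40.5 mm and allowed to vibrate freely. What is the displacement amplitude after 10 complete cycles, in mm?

1.58 mm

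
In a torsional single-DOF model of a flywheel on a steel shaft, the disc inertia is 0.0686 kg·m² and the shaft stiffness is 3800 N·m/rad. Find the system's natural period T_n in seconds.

ω_n = √(k_t/J) = √(3800/0.0686) = √55390 = 235.4 rad/s.
T_n = 2π/ω_n = 6.283/235.4 = 0.02670 s.

0.0267 s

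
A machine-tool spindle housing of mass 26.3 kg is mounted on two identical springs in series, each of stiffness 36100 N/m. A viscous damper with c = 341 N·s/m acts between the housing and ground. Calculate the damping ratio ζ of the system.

0.247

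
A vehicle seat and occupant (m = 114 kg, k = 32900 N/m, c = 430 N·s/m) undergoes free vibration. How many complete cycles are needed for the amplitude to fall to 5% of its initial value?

ζ = c/(2√(km)) = 430/(2√(32900 × 114)) = 430/3873 = 0.1110.
Logarithmic decrement δ = 2πζ/√(1 − ζ²) = 2π × 0.1110/√(1 − 0.0123) = 0.7019.
x_n/x₀ = e^(−nδ) ≤ 0.05; take ln: n ≥ ln(1/0.05)/δ = 2.996/0.7019 = 4.268.
So 5 complete cycles are required.

5 cycles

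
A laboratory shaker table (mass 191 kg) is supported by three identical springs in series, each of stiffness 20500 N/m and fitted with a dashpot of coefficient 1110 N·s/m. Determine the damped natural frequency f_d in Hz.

0.832 Hz

Series springs: 1/k_eq = 3/20500, so k_eq = 20500/3 = 6833 N/m.
ω_n = √(k_eq/m) = √(6833/191) = 5.981 rad/s.
Critical damping c_c = 2√(k_eq·m) = 2√(6833 × 191) = 2285 N·s/m, so ζ = c/c_c = 1110/2285 = 0.4858.
ω_d = ω_n√(1 − ζ²) = 5.981 × √(1 − 0.236) = 5.228 rad/s.
f_d = ω_d/(2π) = 0.8321 Hz.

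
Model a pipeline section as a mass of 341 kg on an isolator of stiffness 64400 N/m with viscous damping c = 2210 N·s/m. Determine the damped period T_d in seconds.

0.470 s

ω_n = √(k/m) = √(64400/341) = 13.74 rad/s.
Critical damping c_c = 2√(k·m) = 2√(64400 × 341) = 9372 N·s/m, so ζ = c/c_c = 2210/9372 = 0.2358.
ω_d = ω_n√(1 − ζ²) = 13.74 × √(1 − 0.0556) = 13.35 rad/s.
T_d = 2π/ω_d = 0.4705 s.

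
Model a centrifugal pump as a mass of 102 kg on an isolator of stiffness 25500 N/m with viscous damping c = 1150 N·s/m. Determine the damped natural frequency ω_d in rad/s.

14.8 rad/s

ω_n = √(k/m) = √(25500/102) = 15.81 rad/s.
Critical damping c_c = 2√(k·m) = 2√(25500 × 102) = 3226 N·s/m, so ζ = c/c_c = 1150/3226 = 0.3565.
ω_d = ω_n√(1 − ζ²) = 15.81 × √(1 − 0.127) = 14.77 rad/s.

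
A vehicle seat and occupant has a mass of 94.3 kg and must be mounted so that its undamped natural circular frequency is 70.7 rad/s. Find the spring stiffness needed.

k = m·ω_n² = 94.3 × 70.70² = 94.3 × 4998 = 471400 N/m.

471000 N/m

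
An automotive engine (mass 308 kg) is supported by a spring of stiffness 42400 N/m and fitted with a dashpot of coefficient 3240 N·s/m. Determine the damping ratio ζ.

ω_n = √(k/m) = √(42400/308) = 11.73 rad/s.
Critical damping c_c = 2√(k·m) = 2√(42400 × 308) = 7228 N·s/m, so ζ = c/c_c = 3240/7228 = 0.4483.

0.448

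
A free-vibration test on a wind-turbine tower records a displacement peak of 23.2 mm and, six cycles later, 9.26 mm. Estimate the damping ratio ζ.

Logarithmic decrement δ = (1/n)·ln(x₀/x_n) = (1/6)·ln(23.2/9.26) = (1/6)·ln(2.505) = 0.1531.
ζ = δ/√(4π² + δ²) = 0.1531/√(39.48 + 0.0234) = 0.1531/6.285 = 0.02436.

0.0244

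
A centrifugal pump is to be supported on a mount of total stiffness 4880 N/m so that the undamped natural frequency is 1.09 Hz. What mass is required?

104 kg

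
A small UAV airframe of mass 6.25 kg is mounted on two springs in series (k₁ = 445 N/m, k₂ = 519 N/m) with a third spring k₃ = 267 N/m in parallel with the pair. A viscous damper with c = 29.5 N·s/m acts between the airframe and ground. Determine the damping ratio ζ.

Series pair: k_s = k₁k₂/(k₁+k₂) = (445)(519)/(445 + 519) = 239.6 N/m. In parallel with k₃: k_eq = 239.6 + 267 = 506.6 N/m.
ω_n = √(k_eq/m) = √(506.6/6.25) = 9.003 rad/s.
Critical damping c_c = 2√(k_eq·m) = 2√(506.6 × 6.25) = 112.5 N·s/m, so ζ = c/c_c = 29.5/112.5 = 0.2621.

0.262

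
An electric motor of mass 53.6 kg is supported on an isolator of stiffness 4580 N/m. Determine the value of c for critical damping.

991 N·s/m

c_c = 2√(k·m) = 2√(4580 × 53.6) = 2 × 495.5 = 990.9 N·s/m.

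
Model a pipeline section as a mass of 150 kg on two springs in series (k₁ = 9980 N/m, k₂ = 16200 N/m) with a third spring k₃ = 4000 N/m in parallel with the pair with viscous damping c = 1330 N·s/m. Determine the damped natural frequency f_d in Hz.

1.10 Hz

Series pair: k_s = k₁k₂/(k₁+k₂) = (9980)(16200)/(9980 + 16200) = 6176 N/m. In parallel with k₃: k_eq = 6176 + 4000 = 10180 N/m.
ω_n = √(k_eq/m) = √(10180/150) = 8.236 rad/s.
Critical damping c_c = 2√(k_eq·m) = 2√(10180 × 150) = 2471 N·s/m, so ζ = c/c_c = 1330/2471 = 0.5383.
ω_d = ω_n√(1 − ζ²) = 8.236 × √(1 − 0.290) = 6.941 rad/s.
f_d = ω_d/(2π) = 1.105 Hz.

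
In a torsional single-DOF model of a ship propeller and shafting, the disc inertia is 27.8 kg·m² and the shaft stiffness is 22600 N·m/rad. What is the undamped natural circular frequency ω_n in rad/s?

28.5 rad/s

ω_n = √(k_t/J) = √(22600/27.8) = √812.9 = 28.51 rad/s.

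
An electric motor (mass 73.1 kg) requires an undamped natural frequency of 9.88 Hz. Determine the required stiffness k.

ω_n = 2πf_n = 2π × 9.88 = 62.08 rad/s.
k = m·ω_n² = 73.1 × 62.08² = 73.1 × 3854 = 281700 N/m.

282000 N/m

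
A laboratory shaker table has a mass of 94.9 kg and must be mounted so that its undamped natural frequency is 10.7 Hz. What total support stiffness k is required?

ω_n = 2πf_n = 2π × 10.7 = 67.23 rad/s.
k = m·ω_n² = 94.9 × 67.23² = 94.9 × 4520 = 428900 N/m.

429000 N/m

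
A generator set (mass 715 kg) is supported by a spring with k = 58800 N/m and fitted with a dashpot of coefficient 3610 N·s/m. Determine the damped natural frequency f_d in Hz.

1.39 Hz

ω_n = √(k/m) = √(58800/715) = 9.069 rad/s.
Critical damping c_c = 2√(k·m) = 2√(58800 × 715) = 12970 N·s/m, so ζ = c/c_c = 3610/12970 = 0.2784.
ω_d = ω_n√(1 − ζ²) = 9.069 × √(1 − 0.0775) = 8.710 rad/s.
f_d = ω_d/(2π) = 1.386 Hz.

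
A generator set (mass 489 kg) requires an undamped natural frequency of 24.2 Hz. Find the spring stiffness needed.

11300000 N/m

ω_n = 2πf_n = 2π × 24.2 = 152.1 rad/s.
k = m·ω_n² = 489 × 152.1² = 489 × 23120 = 11310000 N/m.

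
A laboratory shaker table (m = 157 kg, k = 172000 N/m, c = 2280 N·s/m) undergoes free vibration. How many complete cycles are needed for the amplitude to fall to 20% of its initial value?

2 cycles

ζ = c/(2√(km)) = 2280/(2√(172000 × 157)) = 2280/10390 = 0.2194.
Logarithmic decrement δ = 2πζ/√(1 − ζ²) = 2π × 0.2194/√(1 − 0.0481) = 1.413.
x_n/x₀ = e^(−nδ) ≤ 0.2; take ln: n ≥ ln(1/0.2)/δ = 1.609/1.413 = 1.139.
So 2 complete cycles are required.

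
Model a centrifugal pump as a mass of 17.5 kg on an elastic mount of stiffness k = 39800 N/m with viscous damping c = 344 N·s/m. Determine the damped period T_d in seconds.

ω_n = √(k/m) = √(39800/17.5) = 47.69 rad/s.
Critical damping c_c = 2√(k·m) = 2√(39800 × 17.5) = 1669 N·s/m, so ζ = c/c_c = 344/1669 = 0.2061.
ω_d = ω_n√(1 − ζ²) = 47.69 × √(1 − 0.0425) = 46.67 rad/s.
T_d = 2π/ω_d = 0.1346 s.

0.135 s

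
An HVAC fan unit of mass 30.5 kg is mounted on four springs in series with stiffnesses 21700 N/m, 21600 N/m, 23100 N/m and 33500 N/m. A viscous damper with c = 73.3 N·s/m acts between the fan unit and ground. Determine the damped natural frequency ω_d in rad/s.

Series springs: 1/k_eq = 1/21700 + 1/21600 + 1/23100 + 1/33500 = 0.0001655, so k_eq = 6042 N/m.
ω_n = √(k_eq/m) = √(6042/30.5) = 14.07 rad/s.
Critical damping c_c = 2√(k_eq·m) = 2√(6042 × 30.5) = 858.5 N·s/m, so ζ = c/c_c = 73.3/858.5 = 0.08538.
ω_d = ω_n√(1 − ζ²) = 14.07 × √(1 − 0.00729) = 14.02 rad/s.

14.0 rad/s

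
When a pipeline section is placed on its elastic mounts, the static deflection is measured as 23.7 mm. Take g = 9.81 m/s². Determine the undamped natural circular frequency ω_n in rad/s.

ω_n = √(g/δ_st) = √(9.81/0.0237) = √413.9 = 20.35 rad/s.

20.3 rad/s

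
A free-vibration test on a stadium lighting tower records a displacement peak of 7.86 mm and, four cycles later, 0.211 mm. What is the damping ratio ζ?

0.142

Logarithmic decrement δ = (1/n)·ln(x₀/x_n) = (1/4)·ln(7.86/0.211) = (1/4)·ln(37.25) = 0.9044.
ζ = δ/√(4π² + δ²) = 0.9044/√(39.48 + 0.818) = 0.9044/6.348 = 0.1425.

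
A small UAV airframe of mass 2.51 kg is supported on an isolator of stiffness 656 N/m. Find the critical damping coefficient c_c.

c_c = 2√(k·m) = 2√(656.0 × 2.51) = 2 × 40.58 = 81.16 N·s/m.

81.2 N·s/m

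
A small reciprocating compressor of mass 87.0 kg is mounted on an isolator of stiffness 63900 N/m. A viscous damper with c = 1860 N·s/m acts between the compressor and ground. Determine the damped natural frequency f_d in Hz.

ω_n = √(k/m) = √(63900/87.0) = 27.10 rad/s.
Critical damping c_c = 2√(k·m) = 2√(63900 × 87.0) = 4716 N·s/m, so ζ = c/c_c = 1860/4716 = 0.3944.
ω_d = ω_n√(1 − ζ²) = 27.10 × √(1 − 0.156) = 24.90 rad/s.
f_d = ω_d/(2π) = 3.964 Hz.

3.96 Hz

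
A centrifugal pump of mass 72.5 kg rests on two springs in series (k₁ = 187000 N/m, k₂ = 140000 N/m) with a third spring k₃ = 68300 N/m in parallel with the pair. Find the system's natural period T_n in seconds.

0.139 s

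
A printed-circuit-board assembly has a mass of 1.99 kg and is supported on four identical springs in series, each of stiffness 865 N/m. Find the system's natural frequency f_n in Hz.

1.66 Hz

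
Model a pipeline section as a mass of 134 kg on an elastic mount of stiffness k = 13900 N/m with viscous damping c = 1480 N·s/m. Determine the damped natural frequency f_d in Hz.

ω_n = √(k/m) = √(13900/134) = 10.18 rad/s.
Critical damping c_c = 2√(k·m) = 2√(13900 × 134) = 2730 N·s/m, so ζ = c/c_c = 1480/2730 = 0.5422.
ω_d = ω_n√(1 − ζ²) = 10.18 × √(1 − 0.294) = 8.558 rad/s.
f_d = ω_d/(2π) = 1.362 Hz.

1.36 Hz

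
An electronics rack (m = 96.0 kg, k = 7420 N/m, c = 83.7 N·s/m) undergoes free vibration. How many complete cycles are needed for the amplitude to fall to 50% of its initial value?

ζ = c/(2√(km)) = 83.7/(2√(7420 × 96.0)) = 83.7/1688 = 0.04959.
Logarithmic decrement δ = 2πζ/√(1 − ζ²) = 2π × 0.04959/√(1 − 0.00246) = 0.3119.
x_n/x₀ = e^(−nδ) ≤ 0.5; take ln: n ≥ ln(1/0.5)/δ = 0.6931/0.3119 = 2.222.
So 3 complete cycles are required.

3 cycles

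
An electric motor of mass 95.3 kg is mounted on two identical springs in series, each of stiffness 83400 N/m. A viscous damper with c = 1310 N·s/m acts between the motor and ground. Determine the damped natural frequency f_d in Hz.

3.14 Hz

Series springs: 1/k_eq = 2/83400, so k_eq = 83400/2 = 41700 N/m.
ω_n = √(k_eq/m) = √(41700/95.3) = 20.92 rad/s.
Critical damping c_c = 2√(k_eq·m) = 2√(41700 × 95.3) = 3987 N·s/m, so ζ = c/c_c = 1310/3987 = 0.3286.
ω_d = ω_n√(1 − ζ²) = 20.92 × √(1 − 0.108) = 19.76 rad/s.
f_d = ω_d/(2π) = 3.144 Hz.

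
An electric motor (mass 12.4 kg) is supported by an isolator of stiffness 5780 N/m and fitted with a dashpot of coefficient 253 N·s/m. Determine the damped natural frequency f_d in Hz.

ω_n = √(k/m) = √(5780/12.4) = 21.59 rad/s.
Critical damping c_c = 2√(k·m) = 2√(5780 × 12.4) = 535.4 N·s/m, so ζ = c/c_c = 253/535.4 = 0.4725.
ω_d = ω_n√(1 − ζ²) = 21.59 × √(1 − 0.223) = 19.03 rad/s.
f_d = ω_d/(2π) = 3.028 Hz.

3.03 Hz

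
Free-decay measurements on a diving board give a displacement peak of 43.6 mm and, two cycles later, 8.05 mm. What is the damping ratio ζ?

Logarithmic decrement δ = (1/n)·ln(x₀/x_n) = (1/2)·ln(43.6/8.05) = (1/2)·ln(5.416) = 0.8447.
ζ = δ/√(4π² + δ²) = 0.8447/√(39.48 + 0.714) = 0.8447/6.340 = 0.1332.

0.133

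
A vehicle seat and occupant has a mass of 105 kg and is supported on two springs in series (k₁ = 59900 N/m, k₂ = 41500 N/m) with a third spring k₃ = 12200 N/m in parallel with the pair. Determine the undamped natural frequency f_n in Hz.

Series pair: k_s = k₁k₂/(k₁+k₂) = (59900)(41500)/(59900 + 41500) = 24520 N/m. In parallel with k₃: k_eq = 24520 + 12200 = 36720 N/m.
ω_n = √(k_eq/m) = √(36720/105) = √349.7 = 18.70 rad/s.
f_n = ω_n/(2π) = 18.70/6.283 = 2.976 Hz.

2.98 Hz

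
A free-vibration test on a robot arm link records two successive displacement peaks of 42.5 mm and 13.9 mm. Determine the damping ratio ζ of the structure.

Logarithmic decrement δ = (1/n)·ln(x₀/x_n) = (1/1)·ln(42.5/13.9) = (1/1)·ln(3.058) = 1.118.
ζ = δ/√(4π² + δ²) = 1.118/√(39.48 + 1.25) = 1.118/6.382 = 0.1751.

0.175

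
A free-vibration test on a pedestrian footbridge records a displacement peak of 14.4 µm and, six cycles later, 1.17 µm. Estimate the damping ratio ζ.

0.0664

Logarithmic decrement δ = (1/n)·ln(x₀/x_n) = (1/6)·ln(14.4/1.17) = (1/6)·ln(12.31) = 0.4184.
ζ = δ/√(4π² + δ²) = 0.4184/√(39.48 + 0.175) = 0.4184/6.297 = 0.06644.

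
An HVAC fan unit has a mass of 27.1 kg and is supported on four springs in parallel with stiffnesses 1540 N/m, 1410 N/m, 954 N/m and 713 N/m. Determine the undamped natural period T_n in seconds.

Parallel springs add: k_eq = 1540 + 1410 + 954 + 713 = 4617 N/m.
ω_n = √(k_eq/m) = √(4617/27.1) = √170.4 = 13.05 rad/s.
T_n = 2π/ω_n = 6.283/13.05 = 0.4814 s.

0.481 s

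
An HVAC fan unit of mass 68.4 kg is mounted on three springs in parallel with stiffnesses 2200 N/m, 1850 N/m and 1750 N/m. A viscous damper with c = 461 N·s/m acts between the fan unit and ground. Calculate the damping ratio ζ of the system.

Parallel springs add: k_eq = 2200 + 1850 + 1750 = 5800 N/m.
ω_n = √(k_eq/m) = √(5800/68.4) = 9.208 rad/s.
Critical damping c_c = 2√(k_eq·m) = 2√(5800 × 68.4) = 1260 N·s/m, so ζ = c/c_c = 461/1260 = 0.3660.

0.366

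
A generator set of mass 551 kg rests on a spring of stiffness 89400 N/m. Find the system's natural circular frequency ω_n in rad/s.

ω_n = √(k/m) = √(89400/551) = √162.3 = 12.74 rad/s.

12.7 rad/s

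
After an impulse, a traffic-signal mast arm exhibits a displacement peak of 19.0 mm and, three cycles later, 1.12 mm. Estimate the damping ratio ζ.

0.149

Logarithmic decrement δ = (1/n)·ln(x₀/x_n) = (1/3)·ln(19.0/1.12) = (1/3)·ln(16.96) = 0.9437.
ζ = δ/√(4π² + δ²) = 0.9437/√(39.48 + 0.891) = 0.9437/6.354 = 0.1485.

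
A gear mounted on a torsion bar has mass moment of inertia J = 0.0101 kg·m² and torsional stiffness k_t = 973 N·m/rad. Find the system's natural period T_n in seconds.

ω_n = √(k_t/J) = √(973/0.0101) = √96340 = 310.4 rad/s.
T_n = 2π/ω_n = 6.283/310.4 = 0.02024 s.

0.0202 s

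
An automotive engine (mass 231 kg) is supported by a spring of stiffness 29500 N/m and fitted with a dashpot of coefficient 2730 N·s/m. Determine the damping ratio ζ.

ω_n = √(k/m) = √(29500/231) = 11.30 rad/s.
Critical damping c_c = 2√(k·m) = 2√(29500 × 231) = 5221 N·s/m, so ζ = c/c_c = 2730/5221 = 0.5229.

0.523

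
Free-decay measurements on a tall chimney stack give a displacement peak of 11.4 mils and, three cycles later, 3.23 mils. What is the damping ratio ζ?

Logarithmic decrement δ = (1/n)·ln(x₀/x_n) = (1/3)·ln(11.4/3.23) = (1/3)·ln(3.529) = 0.4204.
ζ = δ/√(4π² + δ²) = 0.4204/√(39.48 + 0.177) = 0.4204/6.297 = 0.06676.

0.0668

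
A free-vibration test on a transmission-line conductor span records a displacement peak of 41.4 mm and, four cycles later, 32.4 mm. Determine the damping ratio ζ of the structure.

Logarithmic decrement δ = (1/n)·ln(x₀/x_n) = (1/4)·ln(41.4/32.4) = (1/4)·ln(1.278) = 0.06128.
ζ = δ/√(4π² + δ²) = 0.06128/√(39.48 + 0.00376) = 0.06128/6.283 = 0.009753.

0.00975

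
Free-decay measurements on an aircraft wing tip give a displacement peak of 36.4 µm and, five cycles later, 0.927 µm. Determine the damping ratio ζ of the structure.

Logarithmic decrement δ = (1/n)·ln(x₀/x_n) = (1/5)·ln(36.4/0.927) = (1/5)·ln(39.27) = 0.7341.
ζ = δ/√(4π² + δ²) = 0.7341/√(39.48 + 0.539) = 0.7341/6.326 = 0.1160.

0.116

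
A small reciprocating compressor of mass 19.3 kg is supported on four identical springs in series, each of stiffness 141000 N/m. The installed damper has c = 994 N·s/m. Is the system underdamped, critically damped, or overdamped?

Series springs: 1/k_eq = 4/141000, so k_eq = 141000/4 = 35250 N/m.
c_c = 2√(k_eq·m) = 1650 N·s/m; ζ = c/c_c = 994/1650 = 0.603.
Since ζ < 1 the system is underdamped.

underdamped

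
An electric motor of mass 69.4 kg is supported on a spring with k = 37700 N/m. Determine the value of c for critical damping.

c_c = 2√(k·m) = 2√(37700 × 69.4) = 2 × 1618 = 3235 N·s/m.

3240 N·s/m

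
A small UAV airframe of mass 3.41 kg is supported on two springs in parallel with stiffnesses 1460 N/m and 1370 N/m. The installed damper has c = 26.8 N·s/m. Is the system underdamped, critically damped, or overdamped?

Parallel springs add: k_eq = 1460 + 1370 = 2830 N/m.
c_c = 2√(k_eq·m) = 196.5 N·s/m; ζ = c/c_c = 26.8/196.5 = 0.136.
Since ζ < 1 the system is underdamped.

underdamped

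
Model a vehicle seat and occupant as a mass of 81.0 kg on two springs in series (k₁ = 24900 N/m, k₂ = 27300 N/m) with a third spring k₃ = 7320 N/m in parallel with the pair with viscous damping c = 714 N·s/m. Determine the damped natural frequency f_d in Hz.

Series pair: k_s = k₁k₂/(k₁+k₂) = (24900)(27300)/(24900 + 27300) = 13020 N/m. In parallel with k₃: k_eq = 13020 + 7320 = 20340 N/m.
ω_n = √(k_eq/m) = √(20340/81.0) = 15.85 rad/s.
Critical damping c_c = 2√(k_eq·m) = 2√(20340 × 81.0) = 2567 N·s/m, so ζ = c/c_c = 714/2567 = 0.2781.
ω_d = ω_n√(1 − ζ²) = 15.85 × √(1 − 0.0773) = 15.22 rad/s.
f_d = ω_d/(2π) = 2.423 Hz.

2.42 Hz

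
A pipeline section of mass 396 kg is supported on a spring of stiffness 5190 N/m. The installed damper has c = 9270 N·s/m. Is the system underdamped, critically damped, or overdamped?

c_c = 2√(k·m) = 2867 N·s/m; ζ = c/c_c = 9270/2867 = 3.23.
Since ζ > 1 the system is overdamped.

overdamped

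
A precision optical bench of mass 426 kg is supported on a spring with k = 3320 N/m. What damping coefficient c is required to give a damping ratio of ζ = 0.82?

1950 N·s/m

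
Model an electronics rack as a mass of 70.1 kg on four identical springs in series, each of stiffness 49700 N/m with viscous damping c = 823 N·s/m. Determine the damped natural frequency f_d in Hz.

1.90 Hz

Series springs: 1/k_eq = 4/49700, so k_eq = 49700/4 = 12420 N/m.
ω_n = √(k_eq/m) = √(12420/70.1) = 13.31 rad/s.
Critical damping c_c = 2√(k_eq·m) = 2√(12420 × 70.1) = 1867 N·s/m, so ζ = c/c_c = 823/1867 = 0.4409.
ω_d = ω_n√(1 − ζ²) = 13.31 × √(1 − 0.194) = 11.95 rad/s.
f_d = ω_d/(2π) = 1.902 Hz.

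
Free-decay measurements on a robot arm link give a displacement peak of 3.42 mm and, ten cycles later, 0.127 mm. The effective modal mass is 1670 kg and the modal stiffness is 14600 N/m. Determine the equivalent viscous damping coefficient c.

517 N·s/m

Logarithmic decrement δ = (1/n)·ln(x₀/x_n) = (1/10)·ln(3.42/0.127) = (1/10)·ln(26.93) = 0.3293.
ζ = δ/√(4π² + δ²) = 0.3293/√(39.48 + 0.108) = 0.3293/6.292 = 0.05234.
c = ζ · 2√(km) = 0.05234 × 2√(14600 × 1670) = 0.05234 × 9876 = 516.9 N·s/m.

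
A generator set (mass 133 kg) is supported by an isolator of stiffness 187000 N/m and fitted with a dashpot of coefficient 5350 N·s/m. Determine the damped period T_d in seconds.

0.199 s

ω_n = √(k/m) = √(187000/133) = 37.50 rad/s.
Critical damping c_c = 2√(k·m) = 2√(187000 × 133) = 9974 N·s/m, so ζ = c/c_c = 5350/9974 = 0.5364.
ω_d = ω_n√(1 − ζ²) = 37.50 × √(1 − 0.288) = 31.65 rad/s.
T_d = 2π/ω_d = 0.1985 s.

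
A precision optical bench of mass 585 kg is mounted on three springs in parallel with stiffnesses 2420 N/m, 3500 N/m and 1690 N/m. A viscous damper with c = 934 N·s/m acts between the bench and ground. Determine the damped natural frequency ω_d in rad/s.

Parallel springs add: k_eq = 2420 + 3500 + 1690 = 7610 N/m.
ω_n = √(k_eq/m) = √(7610/585) = 3.607 rad/s.
Critical damping c_c = 2√(k_eq·m) = 2√(7610 × 585) = 4220 N·s/m, so ζ = c/c_c = 934/4220 = 0.2213.
ω_d = ω_n√(1 − ζ²) = 3.607 × √(1 − 0.0490) = 3.517 rad/s.

3.52 rad/s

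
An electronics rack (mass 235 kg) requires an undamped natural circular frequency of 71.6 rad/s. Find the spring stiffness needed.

1200000 N/m

k = m·ω_n² = 235 × 71.60² = 235 × 5127 = 1205000 N/m.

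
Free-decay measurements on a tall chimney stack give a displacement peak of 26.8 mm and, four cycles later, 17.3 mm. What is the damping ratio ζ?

0.0174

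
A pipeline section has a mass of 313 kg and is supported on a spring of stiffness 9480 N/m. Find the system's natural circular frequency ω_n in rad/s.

5.50 rad/s

ω_n = √(k/m) = √(9480/313) = √30.29 = 5.503 rad/s.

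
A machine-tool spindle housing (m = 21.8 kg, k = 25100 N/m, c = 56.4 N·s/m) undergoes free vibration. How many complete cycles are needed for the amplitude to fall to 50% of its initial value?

3 cycles

ζ = c/(2√(km)) = 56.4/(2√(25100 × 21.8)) = 56.4/1479 = 0.03812.
Logarithmic decrement δ = 2πζ/√(1 − ζ²) = 2π × 0.03812/√(1 − 0.00145) = 0.2397.
x_n/x₀ = e^(−nδ) ≤ 0.5; take ln: n ≥ ln(1/0.5)/δ = 0.6931/0.2397 = 2.892.
So 3 complete cycles are required.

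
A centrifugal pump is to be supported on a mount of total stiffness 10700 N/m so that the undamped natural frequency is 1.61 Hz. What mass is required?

105 kg

ω_n = 2πf_n = 2π × 1.61 = 10.12 rad/s.
m = k/ω_n² = 10700/10.12² = 10700/102.3 = 104.6 kg.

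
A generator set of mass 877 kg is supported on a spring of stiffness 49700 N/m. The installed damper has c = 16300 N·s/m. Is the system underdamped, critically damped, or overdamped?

c_c = 2√(k·m) = 13200 N·s/m; ζ = c/c_c = 16300/13200 = 1.23.
Since ζ > 1 the system is overdamped.

overdamped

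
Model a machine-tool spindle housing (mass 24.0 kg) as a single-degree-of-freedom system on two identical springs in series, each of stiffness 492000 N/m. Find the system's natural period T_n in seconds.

Series springs: 1/k_eq = 2/492000, so k_eq = 492000/2 = 246000 N/m.
ω_n = √(k_eq/m) = √(246000/24.0) = √10250 = 101.2 rad/s.
T_n = 2π/ω_n = 6.283/101.2 = 0.06206 s.

0.0621 s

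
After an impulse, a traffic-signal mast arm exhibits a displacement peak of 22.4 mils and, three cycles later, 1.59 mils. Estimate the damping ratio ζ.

0.139

Logarithmic decrement δ = (1/n)·ln(x₀/x_n) = (1/3)·ln(22.4/1.59) = (1/3)·ln(14.09) = 0.8818.
ζ = δ/√(4π² + δ²) = 0.8818/√(39.48 + 0.778) = 0.8818/6.345 = 0.1390.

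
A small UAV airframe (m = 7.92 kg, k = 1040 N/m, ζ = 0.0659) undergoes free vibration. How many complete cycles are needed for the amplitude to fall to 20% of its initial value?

4 cycles

Logarithmic decrement δ = 2πζ/√(1 − ζ²) = 2π × 0.06590/√(1 − 0.00434) = 0.4150.
x_n/x₀ = e^(−nδ) ≤ 0.2; take ln: n ≥ ln(1/0.2)/δ = 1.609/0.4150 = 3.879.
So 4 complete cycles are required.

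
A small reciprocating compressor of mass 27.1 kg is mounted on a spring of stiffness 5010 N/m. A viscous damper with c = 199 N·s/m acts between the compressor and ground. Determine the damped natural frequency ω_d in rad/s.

ω_n = √(k/m) = √(5010/27.1) = 13.60 rad/s.
Critical damping c_c = 2√(k·m) = 2√(5010 × 27.1) = 736.9 N·s/m, so ζ = c/c_c = 199/736.9 = 0.2700.
ω_d = ω_n√(1 − ζ²) = 13.60 × √(1 − 0.0729) = 13.09 rad/s.

13.1 rad/s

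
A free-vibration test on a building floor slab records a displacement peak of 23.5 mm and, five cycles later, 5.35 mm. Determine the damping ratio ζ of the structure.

0.0471

Logarithmic decrement δ = (1/n)·ln(x₀/x_n) = (1/5)·ln(23.5/5.35) = (1/5)·ln(4.393) = 0.2960.
ζ = δ/√(4π² + δ²) = 0.2960/√(39.48 + 0.0876) = 0.2960/6.290 = 0.04705.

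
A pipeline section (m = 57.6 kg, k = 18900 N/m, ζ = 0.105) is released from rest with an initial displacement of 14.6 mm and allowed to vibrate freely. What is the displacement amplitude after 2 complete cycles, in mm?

3.87 mm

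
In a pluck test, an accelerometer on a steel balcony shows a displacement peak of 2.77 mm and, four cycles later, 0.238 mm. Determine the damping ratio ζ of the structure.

Logarithmic decrement δ = (1/n)·ln(x₀/x_n) = (1/4)·ln(2.77/0.238) = (1/4)·ln(11.64) = 0.6136.
ζ = δ/√(4π² + δ²) = 0.6136/√(39.48 + 0.376) = 0.6136/6.313 = 0.09719.

0.0972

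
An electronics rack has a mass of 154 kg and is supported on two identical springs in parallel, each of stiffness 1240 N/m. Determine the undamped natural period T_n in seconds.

Parallel springs add: k_eq = 2 × 1240 = 2480 N/m.
ω_n = √(k_eq/m) = √(2480/154) = √16.10 = 4.013 rad/s.
T_n = 2π/ω_n = 6.283/4.013 = 1.566 s.

1.57 s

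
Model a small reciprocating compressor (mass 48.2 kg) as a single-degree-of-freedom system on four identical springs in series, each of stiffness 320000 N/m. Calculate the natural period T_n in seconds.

Series springs: 1/k_eq = 4/320000, so k_eq = 320000/4 = 80000 N/m.
ω_n = √(k_eq/m) = √(80000/48.2) = √1660 = 40.74 rad/s.
T_n = 2π/ω_n = 6.283/40.74 = 0.1542 s.

0.154 s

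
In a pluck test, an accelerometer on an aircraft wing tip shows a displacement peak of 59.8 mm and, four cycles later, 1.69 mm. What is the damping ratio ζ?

Logarithmic decrement δ = (1/n)·ln(x₀/x_n) = (1/4)·ln(59.8/1.69) = (1/4)·ln(35.38) = 0.8916.
ζ = δ/√(4π² + δ²) = 0.8916/√(39.48 + 0.795) = 0.8916/6.346 = 0.1405.

0.140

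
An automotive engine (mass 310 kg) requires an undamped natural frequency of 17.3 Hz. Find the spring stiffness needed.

3660000 N/m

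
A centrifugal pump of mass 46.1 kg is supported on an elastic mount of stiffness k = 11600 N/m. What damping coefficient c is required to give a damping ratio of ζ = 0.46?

673 N·s/m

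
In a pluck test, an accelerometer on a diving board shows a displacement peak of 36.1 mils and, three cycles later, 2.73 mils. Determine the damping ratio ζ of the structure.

Logarithmic decrement δ = (1/n)·ln(x₀/x_n) = (1/3)·ln(36.1/2.73) = (1/3)·ln(13.22) = 0.8607.
ζ = δ/√(4π² + δ²) = 0.8607/√(39.48 + 0.741) = 0.8607/6.342 = 0.1357.

0.136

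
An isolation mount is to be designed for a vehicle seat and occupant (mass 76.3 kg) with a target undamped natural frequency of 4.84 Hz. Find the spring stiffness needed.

70600 N/m

ω_n = 2πf_n = 2π × 4.84 = 30.41 rad/s.
k = m·ω_n² = 76.3 × 30.41² = 76.3 × 924.8 = 70560 N/m.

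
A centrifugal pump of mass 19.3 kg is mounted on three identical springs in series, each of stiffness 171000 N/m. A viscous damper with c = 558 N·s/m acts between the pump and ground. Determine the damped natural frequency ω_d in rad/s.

52.4 rad/s

Series springs: 1/k_eq = 3/171000, so k_eq = 171000/3 = 57000 N/m.
ω_n = √(k_eq/m) = √(57000/19.3) = 54.34 rad/s.
Critical damping c_c = 2√(k_eq·m) = 2√(57000 × 19.3) = 2098 N·s/m, so ζ = c/c_c = 558/2098 = 0.2660.
ω_d = ω_n√(1 − ζ²) = 54.34 × √(1 − 0.0708) = 52.39 rad/s.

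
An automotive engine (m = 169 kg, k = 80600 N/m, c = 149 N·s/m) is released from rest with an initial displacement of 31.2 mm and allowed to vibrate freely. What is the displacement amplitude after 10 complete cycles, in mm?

ζ = c/(2√(km)) = 149/(2√(80600 × 169)) = 149/7381 = 0.02019.
Logarithmic decrement δ = 2πζ/√(1 − ζ²) = 2π × 0.02019/√(1 − 0.000407) = 0.1269.
After n cycles, x_n/x₀ = e^(−nδ), so x_10 = 31.2 × e^(−10 × 0.1269) = 31.2 × 0.2812 = 8.775 mm.

8.77 mm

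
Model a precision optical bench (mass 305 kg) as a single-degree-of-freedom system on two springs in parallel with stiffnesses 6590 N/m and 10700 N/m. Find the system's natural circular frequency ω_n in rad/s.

Parallel springs add: k_eq = 6590 + 10700 = 17290 N/m.
ω_n = √(k_eq/m) = √(17290/305) = √56.69 = 7.529 rad/s.

7.53 rad/s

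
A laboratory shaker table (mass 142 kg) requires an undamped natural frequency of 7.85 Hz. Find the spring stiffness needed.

345000 N/m

ω_n = 2πf_n = 2π × 7.85 = 49.32 rad/s.
k = m·ω_n² = 142 × 49.32² = 142 × 2433 = 345500 N/m.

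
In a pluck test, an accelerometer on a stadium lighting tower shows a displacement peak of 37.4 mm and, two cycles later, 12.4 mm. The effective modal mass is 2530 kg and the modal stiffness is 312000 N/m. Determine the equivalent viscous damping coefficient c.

4920 N·s/m

Logarithmic decrement δ = (1/n)·ln(x₀/x_n) = (1/2)·ln(37.4/12.4) = (1/2)·ln(3.016) = 0.5520.
ζ = δ/√(4π² + δ²) = 0.5520/√(39.48 + 0.305) = 0.5520/6.307 = 0.08751.
c = ζ · 2√(km) = 0.08751 × 2√(312000 × 2530) = 0.08751 × 56190 = 4918 N·s/m.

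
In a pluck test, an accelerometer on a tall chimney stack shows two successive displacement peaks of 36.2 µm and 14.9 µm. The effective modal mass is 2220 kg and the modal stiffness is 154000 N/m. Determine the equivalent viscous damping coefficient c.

5170 N·s/m

Logarithmic decrement δ = (1/n)·ln(x₀/x_n) = (1/1)·ln(36.2/14.9) = (1/1)·ln(2.430) = 0.8877.
ζ = δ/√(4π² + δ²) = 0.8877/√(39.48 + 0.788) = 0.8877/6.346 = 0.1399.
c = ζ · 2√(km) = 0.1399 × 2√(154000 × 2220) = 0.1399 × 36980 = 5173 N·s/m.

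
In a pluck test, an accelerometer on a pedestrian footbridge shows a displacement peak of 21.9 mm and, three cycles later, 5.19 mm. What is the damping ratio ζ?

0.0762

Logarithmic decrement δ = (1/n)·ln(x₀/x_n) = (1/3)·ln(21.9/5.19) = (1/3)·ln(4.220) = 0.4799.
ζ = δ/√(4π² + δ²) = 0.4799/√(39.48 + 0.230) = 0.4799/6.301 = 0.07616.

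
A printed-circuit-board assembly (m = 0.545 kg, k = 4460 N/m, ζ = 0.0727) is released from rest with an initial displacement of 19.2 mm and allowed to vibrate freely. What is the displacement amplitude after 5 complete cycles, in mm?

1.94 mm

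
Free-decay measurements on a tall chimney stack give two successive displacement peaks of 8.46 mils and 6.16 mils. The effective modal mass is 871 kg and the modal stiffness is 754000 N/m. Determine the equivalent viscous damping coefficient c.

2580 N·s/m

Logarithmic decrement δ = (1/n)·ln(x₀/x_n) = (1/1)·ln(8.46/6.16) = (1/1)·ln(1.373) = 0.3173.
ζ = δ/√(4π² + δ²) = 0.3173/√(39.48 + 0.101) = 0.3173/6.291 = 0.05043.
c = ζ · 2√(km) = 0.05043 × 2√(754000 × 871) = 0.05043 × 51250 = 2585 N·s/m.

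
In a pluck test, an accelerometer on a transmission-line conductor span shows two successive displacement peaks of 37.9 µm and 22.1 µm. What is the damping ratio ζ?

0.0855

Logarithmic decrement δ = (1/n)·ln(x₀/x_n) = (1/1)·ln(37.9/22.1) = (1/1)·ln(1.715) = 0.5394.
ζ = δ/√(4π² + δ²) = 0.5394/√(39.48 + 0.291) = 0.5394/6.306 = 0.08553.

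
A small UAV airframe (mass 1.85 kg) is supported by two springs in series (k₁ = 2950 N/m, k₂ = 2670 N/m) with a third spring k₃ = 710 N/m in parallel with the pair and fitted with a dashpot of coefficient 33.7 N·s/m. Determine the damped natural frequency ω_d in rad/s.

32.5 rad/s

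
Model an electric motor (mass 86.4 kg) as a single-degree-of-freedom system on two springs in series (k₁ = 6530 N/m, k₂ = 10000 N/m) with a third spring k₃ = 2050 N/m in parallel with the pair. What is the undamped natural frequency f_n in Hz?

1.33 Hz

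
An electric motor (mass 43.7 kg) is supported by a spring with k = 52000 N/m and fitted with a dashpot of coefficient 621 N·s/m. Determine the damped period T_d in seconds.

0.186 s

ω_n = √(k/m) = √(52000/43.7) = 34.50 rad/s.
Critical damping c_c = 2√(k·m) = 2√(52000 × 43.7) = 3015 N·s/m, so ζ = c/c_c = 621/3015 = 0.2060.
ω_d = ω_n√(1 − ζ²) = 34.50 × √(1 − 0.0424) = 33.76 rad/s.
T_d = 2π/ω_d = 0.1861 s.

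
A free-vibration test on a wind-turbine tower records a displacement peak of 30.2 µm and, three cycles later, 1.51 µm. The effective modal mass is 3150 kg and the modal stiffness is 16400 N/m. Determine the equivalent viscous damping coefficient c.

2260 N·s/m

Logarithmic decrement δ = (1/n)·ln(x₀/x_n) = (1/3)·ln(30.2/1.51) = (1/3)·ln(20.00) = 0.9986.
ζ = δ/√(4π² + δ²) = 0.9986/√(39.48 + 0.997) = 0.9986/6.362 = 0.1570.
c = ζ · 2√(km) = 0.1570 × 2√(16400 × 3150) = 0.1570 × 14370 = 2256 N·s/m.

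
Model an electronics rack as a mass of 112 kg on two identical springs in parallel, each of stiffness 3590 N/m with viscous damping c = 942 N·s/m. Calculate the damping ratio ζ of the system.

0.525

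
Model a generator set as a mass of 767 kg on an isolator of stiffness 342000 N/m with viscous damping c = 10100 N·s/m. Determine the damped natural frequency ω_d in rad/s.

ω_n = √(k/m) = √(342000/767) = 21.12 rad/s.
Critical damping c_c = 2√(k·m) = 2√(342000 × 767) = 32390 N·s/m, so ζ = c/c_c = 10100/32390 = 0.3118.
ω_d = ω_n√(1 − ζ²) = 21.12 × √(1 − 0.0972) = 20.06 rad/s.

20.1 rad/s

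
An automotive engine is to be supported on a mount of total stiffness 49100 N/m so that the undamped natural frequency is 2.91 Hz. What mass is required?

147 kg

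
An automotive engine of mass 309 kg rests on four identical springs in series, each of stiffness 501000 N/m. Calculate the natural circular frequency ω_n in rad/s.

Series springs: 1/k_eq = 4/501000, so k_eq = 501000/4 = 125200 N/m.
ω_n = √(k_eq/m) = √(125200/309) = √405.3 = 20.13 rad/s.

20.1 rad/s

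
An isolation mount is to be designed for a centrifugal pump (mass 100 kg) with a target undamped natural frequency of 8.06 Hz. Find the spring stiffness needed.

256000 N/m

ω_n = 2πf_n = 2π × 8.06 = 50.64 rad/s.
k = m·ω_n² = 100 × 50.64² = 100 × 2565 = 256500 N/m.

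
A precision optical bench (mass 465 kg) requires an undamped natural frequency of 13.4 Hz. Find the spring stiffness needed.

3300000 N/m

ω_n = 2πf_n = 2π × 13.4 = 84.19 rad/s.
k = m·ω_n² = 465 × 84.19² = 465 × 7089 = 3296000 N/m.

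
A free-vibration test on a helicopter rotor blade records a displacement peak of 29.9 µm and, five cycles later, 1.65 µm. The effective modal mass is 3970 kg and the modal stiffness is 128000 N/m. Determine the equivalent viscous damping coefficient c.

4140 N·s/m

Logarithmic decrement δ = (1/n)·ln(x₀/x_n) = (1/5)·ln(29.9/1.65) = (1/5)·ln(18.12) = 0.5794.
ζ = δ/√(4π² + δ²) = 0.5794/√(39.48 + 0.336) = 0.5794/6.310 = 0.09183.
c = ζ · 2√(km) = 0.09183 × 2√(128000 × 3970) = 0.09183 × 45080 = 4140 N·s/m.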